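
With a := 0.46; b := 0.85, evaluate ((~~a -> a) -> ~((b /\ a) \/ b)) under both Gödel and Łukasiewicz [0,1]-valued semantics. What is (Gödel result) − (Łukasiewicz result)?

Gödel evaluation:
  ~a: Gödel ¬ of 0.46 = 0 (operand ≠ 0)
  ~~a: Gödel ¬ of 0 = 1 (operand is 0)
  (~~a -> a): 1 > 0.46, so result = 0.46
  (b /\ a) = min(0.85, 0.46) = 0.46
  ((b /\ a) \/ b) = max(0.46, 0.85) = 0.85
  ~((b /\ a) \/ b): Gödel ¬ of 0.85 = 0 (operand ≠ 0)
  ((~~a -> a) -> ~((b /\ a) \/ b)): 0.46 > 0, so result = 0
  Gödel value = 0
Łukasiewicz evaluation:
  ~a: Łukasiewicz ¬ gives 1 − 0.46 = 0.54
  ~~a: Łukasiewicz ¬ gives 1 − 0.54 = 0.46
  (~~a -> a): min(1, 1 − 0.46 + 0.46) = 1
  (b /\ a) = min(0.85, 0.46) = 0.46
  ((b /\ a) \/ b) = max(0.46, 0.85) = 0.85
  ~((b /\ a) \/ b): Łukasiewicz ¬ gives 1 − 0.85 = 0.15
  ((~~a -> a) -> ~((b /\ a) \/ b)): min(1, 1 − 1 + 0.15) = 0.15
  Łukasiewicz value = 0.15
Difference: 0 − 0.15 = -0.15

-0.15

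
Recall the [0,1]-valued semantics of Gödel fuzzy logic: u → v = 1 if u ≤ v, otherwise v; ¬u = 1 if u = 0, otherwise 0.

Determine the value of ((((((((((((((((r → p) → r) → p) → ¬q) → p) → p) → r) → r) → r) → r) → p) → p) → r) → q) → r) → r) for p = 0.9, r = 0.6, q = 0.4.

(r → p): 0.6 ≤ 0.9, so result = 1
((r → p) → r): 1 > 0.6, so result = 0.6
(((r → p) → r) → p): 0.6 ≤ 0.9, so result = 1
¬q: Gödel ¬ of 0.4 = 0 (operand ≠ 0)
((((r → p) → r) → p) → ¬q): 1 > 0, so result = 0
(((((r → p) → r) → p) → ¬q) → p): 0 ≤ 0.9, so result = 1
((((((r → p) → r) → p) → ¬q) → p) → p): 1 > 0.9, so result = 0.9
(((((((r → p) → r) → p) → ¬q) → p) → p) → r): 0.9 > 0.6, so result = 0.6
((((((((r → p) → r) → p) → ¬q) → p) → p) → r) → r): 0.6 ≤ 0.6, so result = 1
(((((((((r → p) → r) → p) → ¬q) → p) → p) → r) → r) → r): 1 > 0.6, so result = 0.6
((((((((((r → p) → r) → p) → ¬q) → p) → p) → r) → r) → r) → r): 0.6 ≤ 0.6, so result = 1
(((((((((((r → p) → r) → p) → ¬q) → p) → p) → r) → r) → r) → r) → p): 1 > 0.9, so result = 0.9
((((((((((((r → p) → r) → p) → ¬q) → p) → p) → r) → r) → r) → r) → p) → p): 0.9 ≤ 0.9, so result = 1
(((((((((((((r → p) → r) → p) → ¬q) → p) → p) → r) → r) → r) → r) → p) → p) → r): 1 > 0.6, so result = 0.6
((((((((((((((r → p) → r) → p) → ¬q) → p) → p) → r) → r) → r) → r) → p) → p) → r) → q): 0.6 > 0.4, so result = 0.4
(((((((((((((((r → p) → r) → p) → ¬q) → p) → p) → r) → r) → r) → r) → p) → p) → r) → q) → r): 0.4 ≤ 0.6, so result = 1
((((((((((((((((r → p) → r) → p) → ¬q) → p) → p) → r) → r) → r) → r) → p) → p) → r) → q) → r) → r): 1 > 0.6, so result = 0.6

0.60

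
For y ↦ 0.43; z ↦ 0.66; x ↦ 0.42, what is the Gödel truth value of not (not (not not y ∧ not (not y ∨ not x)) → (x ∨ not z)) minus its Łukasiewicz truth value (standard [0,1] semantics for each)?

Gödel evaluation:
  not y: Gödel ¬ of 0.43 = 0 (operand ≠ 0)
  not not y: Gödel ¬ of 0 = 1 (operand is 0)
  not y: Gödel ¬ of 0.43 = 0 (operand ≠ 0)
  not x: Gödel ¬ of 0.42 = 0 (operand ≠ 0)
  (not y ∨ not x) = max(0, 0) = 0
  not (not y ∨ not x): Gödel ¬ of 0 = 1 (operand is 0)
  (not not y ∧ not (not y ∨ not x)) = min(1, 1) = 1
  not (not not y ∧ not (not y ∨ not x)): Gödel ¬ of 1 = 0 (operand ≠ 0)
  not z: Gödel ¬ of 0.66 = 0 (operand ≠ 0)
  (x ∨ not z) = max(0.42, 0) = 0.42
  (not (not not y ∧ not (not y ∨ not x)) → (x ∨ not z)): 0 ≤ 0.42, so result = 1
  not (not (not not y ∧ not (not y ∨ not x)) → (x ∨ not z)): Gödel ¬ of 1 = 0 (operand ≠ 0)
  Gödel value = 0
Łukasiewicz evaluation:
  not y: Łukasiewicz ¬ gives 1 − 0.43 = 0.57
  not not y: Łukasiewicz ¬ gives 1 − 0.57 = 0.43
  not y: Łukasiewicz ¬ gives 1 − 0.43 = 0.57
  not x: Łukasiewicz ¬ gives 1 − 0.42 = 0.58
  (not y ∨ not x) = max(0.57, 0.58) = 0.58
  not (not y ∨ not x): Łukasiewicz ¬ gives 1 − 0.58 = 0.42
  (not not y ∧ not (not y ∨ not x)) = min(0.43, 0.42) = 0.42
  not (not not y ∧ not (not y ∨ not x)): Łukasiewicz ¬ gives 1 − 0.42 = 0.58
  not z: Łukasiewicz ¬ gives 1 − 0.66 = 0.34
  (x ∨ not z) = max(0.42, 0.34) = 0.42
  (not (not not y ∧ not (not y ∨ not x)) → (x ∨ not z)): min(1, 1 − 0.58 + 0.42) = 0.84
  not (not (not not y ∧ not (not y ∨ not x)) → (x ∨ not z)): Łukasiewicz ¬ gives 1 − 0.84 = 0.16
  Łukasiewicz value = 0.16
Difference: 0 − 0.16 = -0.16

-0.16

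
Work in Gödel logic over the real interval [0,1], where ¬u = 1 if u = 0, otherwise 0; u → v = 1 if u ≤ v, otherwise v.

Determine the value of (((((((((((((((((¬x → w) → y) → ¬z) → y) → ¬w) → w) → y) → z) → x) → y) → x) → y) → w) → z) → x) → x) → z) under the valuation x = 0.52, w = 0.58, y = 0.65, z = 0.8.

0.80

¬x: Gödel ¬ of 0.52 = 0 (operand ≠ 0)
(¬x → w): 0 ≤ 0.58, so result = 1
((¬x → w) → y): 1 > 0.65, so result = 0.65
¬z: Gödel ¬ of 0.8 = 0 (operand ≠ 0)
(((¬x → w) → y) → ¬z): 0.65 > 0, so result = 0
((((¬x → w) → y) → ¬z) → y): 0 ≤ 0.65, so result = 1
¬w: Gödel ¬ of 0.58 = 0 (operand ≠ 0)
(((((¬x → w) → y) → ¬z) → y) → ¬w): 1 > 0, so result = 0
((((((¬x → w) → y) → ¬z) → y) → ¬w) → w): 0 ≤ 0.58, so result = 1
(((((((¬x → w) → y) → ¬z) → y) → ¬w) → w) → y): 1 > 0.65, so result = 0.65
((((((((¬x → w) → y) → ¬z) → y) → ¬w) → w) → y) → z): 0.65 ≤ 0.8, so result = 1
(((((((((¬x → w) → y) → ¬z) → y) → ¬w) → w) → y) → z) → x): 1 > 0.52, so result = 0.52
((((((((((¬x → w) → y) → ¬z) → y) → ¬w) → w) → y) → z) → x) → y): 0.52 ≤ 0.65, so result = 1
(((((((((((¬x → w) → y) → ¬z) → y) → ¬w) → w) → y) → z) → x) → y) → x): 1 > 0.52, so result = 0.52
((((((((((((¬x → w) → y) → ¬z) → y) → ¬w) → w) → y) → z) → x) → y) → x) → y): 0.52 ≤ 0.65, so result = 1
(((((((((((((¬x → w) → y) → ¬z) → y) → ¬w) → w) → y) → z) → x) → y) → x) → y) → w): 1 > 0.58, so result = 0.58
((((((((((((((¬x → w) → y) → ¬z) → y) → ¬w) → w) → y) → z) → x) → y) → x) → y) → w) → z): 0.58 ≤ 0.8, so result = 1
(((((((((((((((¬x → w) → y) → ¬z) → y) → ¬w) → w) → y) → z) → x) → y) → x) → y) → w) → z) → x): 1 > 0.52, so result = 0.52
((((((((((((((((¬x → w) → y) → ¬z) → y) → ¬w) → w) → y) → z) → x) → y) → x) → y) → w) → z) → x) → x): 0.52 ≤ 0.52, so result = 1
(((((((((((((((((¬x → w) → y) → ¬z) → y) → ¬w) → w) → y) → z) → x) → y) → x) → y) → w) → z) → x) → x) → z): 1 > 0.8, so result = 0.8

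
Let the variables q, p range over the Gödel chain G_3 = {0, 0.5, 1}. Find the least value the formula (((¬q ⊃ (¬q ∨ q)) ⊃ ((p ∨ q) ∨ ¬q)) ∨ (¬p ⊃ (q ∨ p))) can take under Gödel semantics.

The minimum is attained at q = 0.5, p = 0:
  ¬q: Gödel ¬ of 0.5 = 0 (operand ≠ 0)
  ¬q: Gödel ¬ of 0.5 = 0 (operand ≠ 0)
  (¬q ∨ q) = max(0, 0.5) = 0.5
  (¬q ⊃ (¬q ∨ q)): 0 ≤ 0.5, so result = 1
  (p ∨ q) = max(0, 0.5) = 0.5
  ¬q: Gödel ¬ of 0.5 = 0 (operand ≠ 0)
  ((p ∨ q) ∨ ¬q) = max(0.5, 0) = 0.5
  ((¬q ⊃ (¬q ∨ q)) ⊃ ((p ∨ q) ∨ ¬q)): 1 > 0.5, so result = 0.5
  ¬p: Gödel ¬ of 0 = 1 (operand is 0)
  (q ∨ p) = max(0.5, 0) = 0.5
  (¬p ⊃ (q ∨ p)): 1 > 0.5, so result = 0.5
  (((¬q ⊃ (¬q ∨ q)) ⊃ ((p ∨ q) ∨ ¬q)) ∨ (¬p ⊃ (q ∨ p))) = max(0.5, 0.5) = 0.5
Checking all 9 assignments confirms none give a value below 0.50.

0.50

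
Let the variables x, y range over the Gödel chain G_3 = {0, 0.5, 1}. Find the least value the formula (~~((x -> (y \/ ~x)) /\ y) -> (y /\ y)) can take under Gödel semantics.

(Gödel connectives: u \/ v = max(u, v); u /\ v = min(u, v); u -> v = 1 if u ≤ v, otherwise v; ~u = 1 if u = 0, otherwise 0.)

The minimum is attained at x = 0, y = 0.5:
  ~x: Gödel ¬ of 0 = 1 (operand is 0)
  (y \/ ~x) = max(0.5, 1) = 1
  (x -> (y \/ ~x)): 0 ≤ 1, so result = 1
  ((x -> (y \/ ~x)) /\ y) = min(1, 0.5) = 0.5
  ~((x -> (y \/ ~x)) /\ y): Gödel ¬ of 0.5 = 0 (operand ≠ 0)
  ~~((x -> (y \/ ~x)) /\ y): Gödel ¬ of 0 = 1 (operand is 0)
  (y /\ y) = min(0.5, 0.5) = 0.5
  (~~((x -> (y \/ ~x)) /\ y) -> (y /\ y)): 1 > 0.5, so result = 0.5
Checking all 9 assignments confirms none give a value below 0.50.

0.50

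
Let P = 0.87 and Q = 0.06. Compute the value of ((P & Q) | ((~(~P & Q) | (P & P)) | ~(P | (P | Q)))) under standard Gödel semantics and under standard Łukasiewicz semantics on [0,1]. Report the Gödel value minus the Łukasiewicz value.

Gödel evaluation:
  (P & Q) = min(0.87, 0.06) = 0.06
  ~P: Gödel ¬ of 0.87 = 0 (operand ≠ 0)
  (~P & Q) = min(0, 0.06) = 0
  ~(~P & Q): Gödel ¬ of 0 = 1 (operand is 0)
  (P & P) = min(0.87, 0.87) = 0.87
  (~(~P & Q) | (P & P)) = max(1, 0.87) = 1
  (P | Q) = max(0.87, 0.06) = 0.87
  (P | (P | Q)) = max(0.87, 0.87) = 0.87
  ~(P | (P | Q)): Gödel ¬ of 0.87 = 0 (operand ≠ 0)
  ((~(~P & Q) | (P & P)) | ~(P | (P | Q))) = max(1, 0) = 1
  ((P & Q) | ((~(~P & Q) | (P & P)) | ~(P | (P | Q)))) = max(0.06, 1) = 1
  Gödel value = 1
Łukasiewicz evaluation:
  (P & Q) = min(0.87, 0.06) = 0.06
  ~P: Łukasiewicz ¬ gives 1 − 0.87 = 0.13
  (~P & Q) = min(0.13, 0.06) = 0.06
  ~(~P & Q): Łukasiewicz ¬ gives 1 − 0.06 = 0.94
  (P & P) = min(0.87, 0.87) = 0.87
  (~(~P & Q) | (P & P)) = max(0.94, 0.87) = 0.94
  (P | Q) = max(0.87, 0.06) = 0.87
  (P | (P | Q)) = max(0.87, 0.87) = 0.87
  ~(P | (P | Q)): Łukasiewicz ¬ gives 1 − 0.87 = 0.13
  ((~(~P & Q) | (P & P)) | ~(P | (P | Q))) = max(0.94, 0.13) = 0.94
  ((P & Q) | ((~(~P & Q) | (P & P)) | ~(P | (P | Q)))) = max(0.06, 0.94) = 0.94
  Łukasiewicz value = 0.94
Difference: 1 − 0.94 = 0.06

0.06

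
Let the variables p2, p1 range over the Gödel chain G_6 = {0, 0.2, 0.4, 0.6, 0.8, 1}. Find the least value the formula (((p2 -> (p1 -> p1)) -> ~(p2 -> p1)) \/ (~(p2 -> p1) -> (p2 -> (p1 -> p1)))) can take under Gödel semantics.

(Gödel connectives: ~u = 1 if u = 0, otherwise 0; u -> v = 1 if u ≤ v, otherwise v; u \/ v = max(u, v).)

Every assignment gives 1. For instance at p2 = 0, p1 = 0:
  (p1 -> p1): 0 ≤ 0, so result = 1
  (p2 -> (p1 -> p1)): 0 ≤ 1, so result = 1
  (p2 -> p1): 0 ≤ 0, so result = 1
  ~(p2 -> p1): Gödel ¬ of 1 = 0 (operand ≠ 0)
  ((p2 -> (p1 -> p1)) -> ~(p2 -> p1)): 1 > 0, so result = 0
  (p2 -> p1): 0 ≤ 0, so result = 1
  ~(p2 -> p1): Gödel ¬ of 1 = 0 (operand ≠ 0)
  (p1 -> p1): 0 ≤ 0, so result = 1
  (p2 -> (p1 -> p1)): 0 ≤ 1, so result = 1
  (~(p2 -> p1) -> (p2 -> (p1 -> p1))): 0 ≤ 1, so result = 1
  (((p2 -> (p1 -> p1)) -> ~(p2 -> p1)) \/ (~(p2 -> p1) -> (p2 -> (p1 -> p1)))) = max(0, 1) = 1
All 36 assignments give value 1 — the formula is a G_6-tautology.

1.00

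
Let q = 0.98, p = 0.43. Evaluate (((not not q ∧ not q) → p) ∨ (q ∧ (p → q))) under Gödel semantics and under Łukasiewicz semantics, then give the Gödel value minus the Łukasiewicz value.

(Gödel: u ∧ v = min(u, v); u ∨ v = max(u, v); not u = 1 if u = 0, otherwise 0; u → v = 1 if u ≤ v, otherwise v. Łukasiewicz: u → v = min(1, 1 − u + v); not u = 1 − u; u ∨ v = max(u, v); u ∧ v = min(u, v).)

Gödel evaluation:
  not q: Gödel ¬ of 0.98 = 0 (operand ≠ 0)
  not not q: Gödel ¬ of 0 = 1 (operand is 0)
  not q: Gödel ¬ of 0.98 = 0 (operand ≠ 0)
  (not not q ∧ not q) = min(1, 0) = 0
  ((not not q ∧ not q) → p): 0 ≤ 0.43, so result = 1
  (p → q): 0.43 ≤ 0.98, so result = 1
  (q ∧ (p → q)) = min(0.98, 1) = 0.98
  (((not not q ∧ not q) → p) ∨ (q ∧ (p → q))) = max(1, 0.98) = 1
  Gödel value = 1
Łukasiewicz evaluation:
  not q: Łukasiewicz ¬ gives 1 − 0.98 = 0.02
  not not q: Łukasiewicz ¬ gives 1 − 0.02 = 0.98
  not q: Łukasiewicz ¬ gives 1 − 0.98 = 0.02
  (not not q ∧ not q) = min(0.98, 0.02) = 0.02
  ((not not q ∧ not q) → p): min(1, 1 − 0.02 + 0.43) = 1
  (p → q): min(1, 1 − 0.43 + 0.98) = 1
  (q ∧ (p → q)) = min(0.98, 1) = 0.98
  (((not not q ∧ not q) → p) ∨ (q ∧ (p → q))) = max(1, 0.98) = 1
  Łukasiewicz value = 1
Difference: 1 − 1 = 0.00

0.00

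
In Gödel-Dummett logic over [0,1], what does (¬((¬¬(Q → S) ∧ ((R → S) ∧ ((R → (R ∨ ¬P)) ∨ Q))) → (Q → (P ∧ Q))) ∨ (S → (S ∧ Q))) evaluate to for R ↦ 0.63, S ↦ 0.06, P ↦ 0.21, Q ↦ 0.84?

(Q → S): 0.84 > 0.06, so result = 0.06
¬(Q → S): Gödel ¬ of 0.06 = 0 (operand ≠ 0)
¬¬(Q → S): Gödel ¬ of 0 = 1 (operand is 0)
(R → S): 0.63 > 0.06, so result = 0.06
¬P: Gödel ¬ of 0.21 = 0 (operand ≠ 0)
(R ∨ ¬P) = max(0.63, 0) = 0.63
(R → (R ∨ ¬P)): 0.63 ≤ 0.63, so result = 1
((R → (R ∨ ¬P)) ∨ Q) = max(1, 0.84) = 1
((R → S) ∧ ((R → (R ∨ ¬P)) ∨ Q)) = min(0.06, 1) = 0.06
(¬¬(Q → S) ∧ ((R → S) ∧ ((R → (R ∨ ¬P)) ∨ Q))) = min(1, 0.06) = 0.06
(P ∧ Q) = min(0.21, 0.84) = 0.21
(Q → (P ∧ Q)): 0.84 > 0.21, so result = 0.21
((¬¬(Q → S) ∧ ((R → S) ∧ ((R → (R ∨ ¬P)) ∨ Q))) → (Q → (P ∧ Q))): 0.06 ≤ 0.21, so result = 1
¬((¬¬(Q → S) ∧ ((R → S) ∧ ((R → (R ∨ ¬P)) ∨ Q))) → (Q → (P ∧ Q))): Gödel ¬ of 1 = 0 (operand ≠ 0)
(S ∧ Q) = min(0.06, 0.84) = 0.06
(S → (S ∧ Q)): 0.06 ≤ 0.06, so result = 1
(¬((¬¬(Q → S) ∧ ((R → S) ∧ ((R → (R ∨ ¬P)) ∨ Q))) → (Q → (P ∧ Q))) ∨ (S → (S ∧ Q))) = max(0, 1) = 1

1.00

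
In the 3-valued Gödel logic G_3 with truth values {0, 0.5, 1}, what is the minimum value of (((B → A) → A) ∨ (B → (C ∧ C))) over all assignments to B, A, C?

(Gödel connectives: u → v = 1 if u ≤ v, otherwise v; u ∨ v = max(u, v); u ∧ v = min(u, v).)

The minimum is attained at B = 0.5, A = 0.5, C = 0:
  (B → A): 0.5 ≤ 0.5, so result = 1
  ((B → A) → A): 1 > 0.5, so result = 0.5
  (C ∧ C) = min(0, 0) = 0
  (B → (C ∧ C)): 0.5 > 0, so result = 0
  (((B → A) → A) ∨ (B → (C ∧ C))) = max(0.5, 0) = 0.5
Checking all 27 assignments confirms none give a value below 0.50.

0.50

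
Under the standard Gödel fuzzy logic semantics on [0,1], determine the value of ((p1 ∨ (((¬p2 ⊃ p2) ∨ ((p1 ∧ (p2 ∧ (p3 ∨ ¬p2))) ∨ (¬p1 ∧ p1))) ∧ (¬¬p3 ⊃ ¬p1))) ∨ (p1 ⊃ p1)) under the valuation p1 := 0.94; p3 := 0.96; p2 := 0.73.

¬p2: Gödel ¬ of 0.73 = 0 (operand ≠ 0)
(¬p2 ⊃ p2): 0 ≤ 0.73, so result = 1
¬p2: Gödel ¬ of 0.73 = 0 (operand ≠ 0)
(p3 ∨ ¬p2) = max(0.96, 0) = 0.96
(p2 ∧ (p3 ∨ ¬p2)) = min(0.73, 0.96) = 0.73
(p1 ∧ (p2 ∧ (p3 ∨ ¬p2))) = min(0.94, 0.73) = 0.73
¬p1: Gödel ¬ of 0.94 = 0 (operand ≠ 0)
(¬p1 ∧ p1) = min(0, 0.94) = 0
((p1 ∧ (p2 ∧ (p3 ∨ ¬p2))) ∨ (¬p1 ∧ p1)) = max(0.73, 0) = 0.73
((¬p2 ⊃ p2) ∨ ((p1 ∧ (p2 ∧ (p3 ∨ ¬p2))) ∨ (¬p1 ∧ p1))) = max(1, 0.73) = 1
¬p3: Gödel ¬ of 0.96 = 0 (operand ≠ 0)
¬¬p3: Gödel ¬ of 0 = 1 (operand is 0)
¬p1: Gödel ¬ of 0.94 = 0 (operand ≠ 0)
(¬¬p3 ⊃ ¬p1): 1 > 0, so result = 0
(((¬p2 ⊃ p2) ∨ ((p1 ∧ (p2 ∧ (p3 ∨ ¬p2))) ∨ (¬p1 ∧ p1))) ∧ (¬¬p3 ⊃ ¬p1)) = min(1, 0) = 0
(p1 ∨ (((¬p2 ⊃ p2) ∨ ((p1 ∧ (p2 ∧ (p3 ∨ ¬p2))) ∨ (¬p1 ∧ p1))) ∧ (¬¬p3 ⊃ ¬p1))) = max(0.94, 0) = 0.94
(p1 ⊃ p1): 0.94 ≤ 0.94, so result = 1
((p1 ∨ (((¬p2 ⊃ p2) ∨ ((p1 ∧ (p2 ∧ (p3 ∨ ¬p2))) ∨ (¬p1 ∧ p1))) ∧ (¬¬p3 ⊃ ¬p1))) ∨ (p1 ⊃ p1)) = max(0.94, 1) = 1

1.00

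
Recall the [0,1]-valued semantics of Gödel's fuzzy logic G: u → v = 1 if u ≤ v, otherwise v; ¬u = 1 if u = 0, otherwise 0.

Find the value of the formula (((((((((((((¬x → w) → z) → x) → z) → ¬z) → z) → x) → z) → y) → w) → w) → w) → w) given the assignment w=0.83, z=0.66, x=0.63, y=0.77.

0.83

¬x: Gödel ¬ of 0.63 = 0 (operand ≠ 0)
(¬x → w): 0 ≤ 0.83, so result = 1
((¬x → w) → z): 1 > 0.66, so result = 0.66
(((¬x → w) → z) → x): 0.66 > 0.63, so result = 0.63
((((¬x → w) → z) → x) → z): 0.63 ≤ 0.66, so result = 1
¬z: Gödel ¬ of 0.66 = 0 (operand ≠ 0)
(((((¬x → w) → z) → x) → z) → ¬z): 1 > 0, so result = 0
((((((¬x → w) → z) → x) → z) → ¬z) → z): 0 ≤ 0.66, so result = 1
(((((((¬x → w) → z) → x) → z) → ¬z) → z) → x): 1 > 0.63, so result = 0.63
((((((((¬x → w) → z) → x) → z) → ¬z) → z) → x) → z): 0.63 ≤ 0.66, so result = 1
(((((((((¬x → w) → z) → x) → z) → ¬z) → z) → x) → z) → y): 1 > 0.77, so result = 0.77
((((((((((¬x → w) → z) → x) → z) → ¬z) → z) → x) → z) → y) → w): 0.77 ≤ 0.83, so result = 1
(((((((((((¬x → w) → z) → x) → z) → ¬z) → z) → x) → z) → y) → w) → w): 1 > 0.83, so result = 0.83
((((((((((((¬x → w) → z) → x) → z) → ¬z) → z) → x) → z) → y) → w) → w) → w): 0.83 ≤ 0.83, so result = 1
(((((((((((((¬x → w) → z) → x) → z) → ¬z) → z) → x) → z) → y) → w) → w) → w) → w): 1 > 0.83, so result = 0.83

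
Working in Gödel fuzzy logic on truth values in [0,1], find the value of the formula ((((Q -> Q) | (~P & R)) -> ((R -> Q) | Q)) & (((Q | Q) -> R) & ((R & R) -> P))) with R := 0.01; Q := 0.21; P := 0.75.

0.01

(Q -> Q): 0.21 ≤ 0.21, so result = 1
~P: Gödel ¬ of 0.75 = 0 (operand ≠ 0)
(~P & R) = min(0, 0.01) = 0
((Q -> Q) | (~P & R)) = max(1, 0) = 1
(R -> Q): 0.01 ≤ 0.21, so result = 1
((R -> Q) | Q) = max(1, 0.21) = 1
(((Q -> Q) | (~P & R)) -> ((R -> Q) | Q)): 1 ≤ 1, so result = 1
(Q | Q) = max(0.21, 0.21) = 0.21
((Q | Q) -> R): 0.21 > 0.01, so result = 0.01
(R & R) = min(0.01, 0.01) = 0.01
((R & R) -> P): 0.01 ≤ 0.75, so result = 1
(((Q | Q) -> R) & ((R & R) -> P)) = min(0.01, 1) = 0.01
((((Q -> Q) | (~P & R)) -> ((R -> Q) | Q)) & (((Q | Q) -> R) & ((R & R) -> P))) = min(1, 0.01) = 0.01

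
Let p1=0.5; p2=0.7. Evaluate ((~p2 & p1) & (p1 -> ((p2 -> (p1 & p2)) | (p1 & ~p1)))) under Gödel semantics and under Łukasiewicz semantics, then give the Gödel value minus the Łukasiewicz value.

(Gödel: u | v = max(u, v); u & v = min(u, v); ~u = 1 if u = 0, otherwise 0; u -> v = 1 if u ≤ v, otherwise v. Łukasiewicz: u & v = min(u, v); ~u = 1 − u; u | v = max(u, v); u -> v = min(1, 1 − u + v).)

Gödel evaluation:
  ~p2: Gödel ¬ of 0.7 = 0 (operand ≠ 0)
  (~p2 & p1) = min(0, 0.5) = 0
  (p1 & p2) = min(0.5, 0.7) = 0.5
  (p2 -> (p1 & p2)): 0.7 > 0.5, so result = 0.5
  ~p1: Gödel ¬ of 0.5 = 0 (operand ≠ 0)
  (p1 & ~p1) = min(0.5, 0) = 0
  ((p2 -> (p1 & p2)) | (p1 & ~p1)) = max(0.5, 0) = 0.5
  (p1 -> ((p2 -> (p1 & p2)) | (p1 & ~p1))): 0.5 ≤ 0.5, so result = 1
  ((~p2 & p1) & (p1 -> ((p2 -> (p1 & p2)) | (p1 & ~p1)))) = min(0, 1) = 0
  Gödel value = 0
Łukasiewicz evaluation:
  ~p2: Łukasiewicz ¬ gives 1 − 0.7 = 0.3
  (~p2 & p1) = min(0.3, 0.5) = 0.3
  (p1 & p2) = min(0.5, 0.7) = 0.5
  (p2 -> (p1 & p2)): min(1, 1 − 0.7 + 0.5) = 0.8
  ~p1: Łukasiewicz ¬ gives 1 − 0.5 = 0.5
  (p1 & ~p1) = min(0.5, 0.5) = 0.5
  ((p2 -> (p1 & p2)) | (p1 & ~p1)) = max(0.8, 0.5) = 0.8
  (p1 -> ((p2 -> (p1 & p2)) | (p1 & ~p1))): min(1, 1 − 0.5 + 0.8) = 1
  ((~p2 & p1) & (p1 -> ((p2 -> (p1 & p2)) | (p1 & ~p1)))) = min(0.3, 1) = 0.3
  Łukasiewicz value = 0.3
Difference: 0 − 0.3 = -0.30

-0.30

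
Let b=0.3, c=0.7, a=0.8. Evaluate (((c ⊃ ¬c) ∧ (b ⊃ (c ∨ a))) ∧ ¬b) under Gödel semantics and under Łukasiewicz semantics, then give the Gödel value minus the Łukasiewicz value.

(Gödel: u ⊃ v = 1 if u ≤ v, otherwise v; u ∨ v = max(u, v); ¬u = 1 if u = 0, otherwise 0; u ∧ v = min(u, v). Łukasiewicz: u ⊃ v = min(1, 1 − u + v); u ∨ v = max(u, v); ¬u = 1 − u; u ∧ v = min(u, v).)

Gödel evaluation:
  ¬c: Gödel ¬ of 0.7 = 0 (operand ≠ 0)
  (c ⊃ ¬c): 0.7 > 0, so result = 0
  (c ∨ a) = max(0.7, 0.8) = 0.8
  (b ⊃ (c ∨ a)): 0.3 ≤ 0.8, so result = 1
  ((c ⊃ ¬c) ∧ (b ⊃ (c ∨ a))) = min(0, 1) = 0
  ¬b: Gödel ¬ of 0.3 = 0 (operand ≠ 0)
  (((c ⊃ ¬c) ∧ (b ⊃ (c ∨ a))) ∧ ¬b) = min(0, 0) = 0
  Gödel value = 0
Łukasiewicz evaluation:
  ¬c: Łukasiewicz ¬ gives 1 − 0.7 = 0.3
  (c ⊃ ¬c): min(1, 1 − 0.7 + 0.3) = 0.6
  (c ∨ a) = max(0.7, 0.8) = 0.8
  (b ⊃ (c ∨ a)): min(1, 1 − 0.3 + 0.8) = 1
  ((c ⊃ ¬c) ∧ (b ⊃ (c ∨ a))) = min(0.6, 1) = 0.6
  ¬b: Łukasiewicz ¬ gives 1 − 0.3 = 0.7
  (((c ⊃ ¬c) ∧ (b ⊃ (c ∨ a))) ∧ ¬b) = min(0.6, 0.7) = 0.6
  Łukasiewicz value = 0.6
Difference: 0 − 0.6 = -0.60

-0.60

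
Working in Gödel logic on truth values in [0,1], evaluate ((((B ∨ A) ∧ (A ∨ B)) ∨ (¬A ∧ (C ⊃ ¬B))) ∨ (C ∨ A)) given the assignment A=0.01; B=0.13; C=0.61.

0.61

(B ∨ A) = max(0.13, 0.01) = 0.13
(A ∨ B) = max(0.01, 0.13) = 0.13
((B ∨ A) ∧ (A ∨ B)) = min(0.13, 0.13) = 0.13
¬A: Gödel ¬ of 0.01 = 0 (operand ≠ 0)
¬B: Gödel ¬ of 0.13 = 0 (operand ≠ 0)
(C ⊃ ¬B): 0.61 > 0, so result = 0
(¬A ∧ (C ⊃ ¬B)) = min(0, 0) = 0
(((B ∨ A) ∧ (A ∨ B)) ∨ (¬A ∧ (C ⊃ ¬B))) = max(0.13, 0) = 0.13
(C ∨ A) = max(0.61, 0.01) = 0.61
((((B ∨ A) ∧ (A ∨ B)) ∨ (¬A ∧ (C ⊃ ¬B))) ∨ (C ∨ A)) = max(0.13, 0.61) = 0.61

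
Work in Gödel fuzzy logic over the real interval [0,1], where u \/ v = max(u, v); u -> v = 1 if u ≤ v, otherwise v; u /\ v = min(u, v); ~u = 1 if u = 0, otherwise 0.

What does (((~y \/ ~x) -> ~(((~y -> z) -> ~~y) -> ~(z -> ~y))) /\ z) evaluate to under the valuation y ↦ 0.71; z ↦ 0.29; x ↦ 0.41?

~y: Gödel ¬ of 0.71 = 0 (operand ≠ 0)
~x: Gödel ¬ of 0.41 = 0 (operand ≠ 0)
(~y \/ ~x) = max(0, 0) = 0
~y: Gödel ¬ of 0.71 = 0 (operand ≠ 0)
(~y -> z): 0 ≤ 0.29, so result = 1
~y: Gödel ¬ of 0.71 = 0 (operand ≠ 0)
~~y: Gödel ¬ of 0 = 1 (operand is 0)
((~y -> z) -> ~~y): 1 ≤ 1, so result = 1
~y: Gödel ¬ of 0.71 = 0 (operand ≠ 0)
(z -> ~y): 0.29 > 0, so result = 0
~(z -> ~y): Gödel ¬ of 0 = 1 (operand is 0)
(((~y -> z) -> ~~y) -> ~(z -> ~y)): 1 ≤ 1, so result = 1
~(((~y -> z) -> ~~y) -> ~(z -> ~y)): Gödel ¬ of 1 = 0 (operand ≠ 0)
((~y \/ ~x) -> ~(((~y -> z) -> ~~y) -> ~(z -> ~y))): 0 ≤ 0, so result = 1
(((~y \/ ~x) -> ~(((~y -> z) -> ~~y) -> ~(z -> ~y))) /\ z) = min(1, 0.29) = 0.29

0.29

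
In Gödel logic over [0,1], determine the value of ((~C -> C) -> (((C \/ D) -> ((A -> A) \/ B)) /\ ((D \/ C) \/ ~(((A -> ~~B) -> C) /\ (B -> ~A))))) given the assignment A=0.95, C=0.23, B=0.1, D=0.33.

1.00

~C: Gödel ¬ of 0.23 = 0 (operand ≠ 0)
(~C -> C): 0 ≤ 0.23, so result = 1
(C \/ D) = max(0.23, 0.33) = 0.33
(A -> A): 0.95 ≤ 0.95, so result = 1
((A -> A) \/ B) = max(1, 0.1) = 1
((C \/ D) -> ((A -> A) \/ B)): 0.33 ≤ 1, so result = 1
(D \/ C) = max(0.33, 0.23) = 0.33
~B: Gödel ¬ of 0.1 = 0 (operand ≠ 0)
~~B: Gödel ¬ of 0 = 1 (operand is 0)
(A -> ~~B): 0.95 ≤ 1, so result = 1
((A -> ~~B) -> C): 1 > 0.23, so result = 0.23
~A: Gödel ¬ of 0.95 = 0 (operand ≠ 0)
(B -> ~A): 0.1 > 0, so result = 0
(((A -> ~~B) -> C) /\ (B -> ~A)) = min(0.23, 0) = 0
~(((A -> ~~B) -> C) /\ (B -> ~A)): Gödel ¬ of 0 = 1 (operand is 0)
((D \/ C) \/ ~(((A -> ~~B) -> C) /\ (B -> ~A))) = max(0.33, 1) = 1
(((C \/ D) -> ((A -> A) \/ B)) /\ ((D \/ C) \/ ~(((A -> ~~B) -> C) /\ (B -> ~A)))) = min(1, 1) = 1
((~C -> C) -> (((C \/ D) -> ((A -> A) \/ B)) /\ ((D \/ C) \/ ~(((A -> ~~B) -> C) /\ (B -> ~A))))): 1 ≤ 1, so result = 1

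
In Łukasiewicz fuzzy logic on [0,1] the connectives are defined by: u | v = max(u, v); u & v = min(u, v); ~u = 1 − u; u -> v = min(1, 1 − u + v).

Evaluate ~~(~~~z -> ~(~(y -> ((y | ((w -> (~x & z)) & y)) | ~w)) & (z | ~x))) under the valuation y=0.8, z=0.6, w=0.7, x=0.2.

~z: Łukasiewicz ¬ gives 1 − 0.6 = 0.4
~~z: Łukasiewicz ¬ gives 1 − 0.4 = 0.6
~~~z: Łukasiewicz ¬ gives 1 − 0.6 = 0.4
~x: Łukasiewicz ¬ gives 1 − 0.2 = 0.8
(~x & z) = min(0.8, 0.6) = 0.6
(w -> (~x & z)): min(1, 1 − 0.7 + 0.6) = 0.9
((w -> (~x & z)) & y) = min(0.9, 0.8) = 0.8
(y | ((w -> (~x & z)) & y)) = max(0.8, 0.8) = 0.8
~w: Łukasiewicz ¬ gives 1 − 0.7 = 0.3
((y | ((w -> (~x & z)) & y)) | ~w) = max(0.8, 0.3) = 0.8
(y -> ((y | ((w -> (~x & z)) & y)) | ~w)): min(1, 1 − 0.8 + 0.8) = 1
~(y -> ((y | ((w -> (~x & z)) & y)) | ~w)): Łukasiewicz ¬ gives 1 − 1 = 0
~x: Łukasiewicz ¬ gives 1 − 0.2 = 0.8
(z | ~x) = max(0.6, 0.8) = 0.8
(~(y -> ((y | ((w -> (~x & z)) & y)) | ~w)) & (z | ~x)) = min(0, 0.8) = 0
~(~(y -> ((y | ((w -> (~x & z)) & y)) | ~w)) & (z | ~x)): Łukasiewicz ¬ gives 1 − 0 = 1
(~~~z -> ~(~(y -> ((y | ((w -> (~x & z)) & y)) | ~w)) & (z | ~x))): min(1, 1 − 0.4 + 1) = 1
~(~~~z -> ~(~(y -> ((y | ((w -> (~x & z)) & y)) | ~w)) & (z | ~x))): Łukasiewicz ¬ gives 1 − 1 = 0
~~(~~~z -> ~(~(y -> ((y | ((w -> (~x & z)) & y)) | ~w)) & (z | ~x))): Łukasiewicz ¬ gives 1 − 0 = 1

1.00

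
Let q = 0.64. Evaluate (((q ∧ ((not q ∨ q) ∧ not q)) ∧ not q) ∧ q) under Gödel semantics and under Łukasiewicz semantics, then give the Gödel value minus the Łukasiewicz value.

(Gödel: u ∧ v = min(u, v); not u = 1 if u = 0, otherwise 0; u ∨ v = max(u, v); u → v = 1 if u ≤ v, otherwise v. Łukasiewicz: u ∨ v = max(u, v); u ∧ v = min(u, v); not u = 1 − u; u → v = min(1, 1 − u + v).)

Gödel evaluation:
  not q: Gödel ¬ of 0.64 = 0 (operand ≠ 0)
  (not q ∨ q) = max(0, 0.64) = 0.64
  not q: Gödel ¬ of 0.64 = 0 (operand ≠ 0)
  ((not q ∨ q) ∧ not q) = min(0.64, 0) = 0
  (q ∧ ((not q ∨ q) ∧ not q)) = min(0.64, 0) = 0
  not q: Gödel ¬ of 0.64 = 0 (operand ≠ 0)
  ((q ∧ ((not q ∨ q) ∧ not q)) ∧ not q) = min(0, 0) = 0
  (((q ∧ ((not q ∨ q) ∧ not q)) ∧ not q) ∧ q) = min(0, 0.64) = 0
  Gödel value = 0
Łukasiewicz evaluation:
  not q: Łukasiewicz ¬ gives 1 − 0.64 = 0.36
  (not q ∨ q) = max(0.36, 0.64) = 0.64
  not q: Łukasiewicz ¬ gives 1 − 0.64 = 0.36
  ((not q ∨ q) ∧ not q) = min(0.64, 0.36) = 0.36
  (q ∧ ((not q ∨ q) ∧ not q)) = min(0.64, 0.36) = 0.36
  not q: Łukasiewicz ¬ gives 1 − 0.64 = 0.36
  ((q ∧ ((not q ∨ q) ∧ not q)) ∧ not q) = min(0.36, 0.36) = 0.36
  (((q ∧ ((not q ∨ q) ∧ not q)) ∧ not q) ∧ q) = min(0.36, 0.64) = 0.36
  Łukasiewicz value = 0.36
Difference: 0 − 0.36 = -0.36

-0.36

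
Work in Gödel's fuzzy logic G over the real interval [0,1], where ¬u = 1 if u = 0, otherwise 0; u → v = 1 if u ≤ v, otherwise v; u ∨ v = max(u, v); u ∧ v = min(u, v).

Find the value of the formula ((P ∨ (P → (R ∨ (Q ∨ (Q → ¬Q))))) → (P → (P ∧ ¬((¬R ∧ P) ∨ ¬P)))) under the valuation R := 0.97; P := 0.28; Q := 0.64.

1.00

¬Q: Gödel ¬ of 0.64 = 0 (operand ≠ 0)
(Q → ¬Q): 0.64 > 0, so result = 0
(Q ∨ (Q → ¬Q)) = max(0.64, 0) = 0.64
(R ∨ (Q ∨ (Q → ¬Q))) = max(0.97, 0.64) = 0.97
(P → (R ∨ (Q ∨ (Q → ¬Q)))): 0.28 ≤ 0.97, so result = 1
(P ∨ (P → (R ∨ (Q ∨ (Q → ¬Q))))) = max(0.28, 1) = 1
¬R: Gödel ¬ of 0.97 = 0 (operand ≠ 0)
(¬R ∧ P) = min(0, 0.28) = 0
¬P: Gödel ¬ of 0.28 = 0 (operand ≠ 0)
((¬R ∧ P) ∨ ¬P) = max(0, 0) = 0
¬((¬R ∧ P) ∨ ¬P): Gödel ¬ of 0 = 1 (operand is 0)
(P ∧ ¬((¬R ∧ P) ∨ ¬P)) = min(0.28, 1) = 0.28
(P → (P ∧ ¬((¬R ∧ P) ∨ ¬P))): 0.28 ≤ 0.28, so result = 1
((P ∨ (P → (R ∨ (Q ∨ (Q → ¬Q))))) → (P → (P ∧ ¬((¬R ∧ P) ∨ ¬P)))): 1 ≤ 1, so result = 1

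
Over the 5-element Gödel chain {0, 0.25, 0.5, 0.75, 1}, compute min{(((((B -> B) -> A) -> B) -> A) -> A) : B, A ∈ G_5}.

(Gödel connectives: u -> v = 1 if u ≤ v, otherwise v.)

The minimum is attained at B = 0, A = 0.25:
  (B -> B): 0 ≤ 0, so result = 1
  ((B -> B) -> A): 1 > 0.25, so result = 0.25
  (((B -> B) -> A) -> B): 0.25 > 0, so result = 0
  ((((B -> B) -> A) -> B) -> A): 0 ≤ 0.25, so result = 1
  (((((B -> B) -> A) -> B) -> A) -> A): 1 > 0.25, so result = 0.25
Checking all 25 assignments confirms none give a value below 0.25.

0.25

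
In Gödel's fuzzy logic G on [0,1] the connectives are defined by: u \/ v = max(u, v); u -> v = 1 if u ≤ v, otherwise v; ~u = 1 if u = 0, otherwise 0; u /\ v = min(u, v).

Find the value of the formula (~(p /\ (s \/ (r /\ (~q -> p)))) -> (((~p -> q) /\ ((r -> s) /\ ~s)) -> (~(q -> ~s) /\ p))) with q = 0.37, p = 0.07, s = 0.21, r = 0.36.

1.00

~q: Gödel ¬ of 0.37 = 0 (operand ≠ 0)
(~q -> p): 0 ≤ 0.07, so result = 1
(r /\ (~q -> p)) = min(0.36, 1) = 0.36
(s \/ (r /\ (~q -> p))) = max(0.21, 0.36) = 0.36
(p /\ (s \/ (r /\ (~q -> p)))) = min(0.07, 0.36) = 0.07
~(p /\ (s \/ (r /\ (~q -> p)))): Gödel ¬ of 0.07 = 0 (operand ≠ 0)
~p: Gödel ¬ of 0.07 = 0 (operand ≠ 0)
(~p -> q): 0 ≤ 0.37, so result = 1
(r -> s): 0.36 > 0.21, so result = 0.21
~s: Gödel ¬ of 0.21 = 0 (operand ≠ 0)
((r -> s) /\ ~s) = min(0.21, 0) = 0
((~p -> q) /\ ((r -> s) /\ ~s)) = min(1, 0) = 0
~s: Gödel ¬ of 0.21 = 0 (operand ≠ 0)
(q -> ~s): 0.37 > 0, so result = 0
~(q -> ~s): Gödel ¬ of 0 = 1 (operand is 0)
(~(q -> ~s) /\ p) = min(1, 0.07) = 0.07
(((~p -> q) /\ ((r -> s) /\ ~s)) -> (~(q -> ~s) /\ p)): 0 ≤ 0.07, so result = 1
(~(p /\ (s \/ (r /\ (~q -> p)))) -> (((~p -> q) /\ ((r -> s) /\ ~s)) -> (~(q -> ~s) /\ p))): 0 ≤ 1, so result = 1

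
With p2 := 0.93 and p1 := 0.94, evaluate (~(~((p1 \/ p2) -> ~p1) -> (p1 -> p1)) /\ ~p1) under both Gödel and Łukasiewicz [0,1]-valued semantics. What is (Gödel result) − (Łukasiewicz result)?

Gödel evaluation:
  (p1 \/ p2) = max(0.94, 0.93) = 0.94
  ~p1: Gödel ¬ of 0.94 = 0 (operand ≠ 0)
  ((p1 \/ p2) -> ~p1): 0.94 > 0, so result = 0
  ~((p1 \/ p2) -> ~p1): Gödel ¬ of 0 = 1 (operand is 0)
  (p1 -> p1): 0.94 ≤ 0.94, so result = 1
  (~((p1 \/ p2) -> ~p1) -> (p1 -> p1)): 1 ≤ 1, so result = 1
  ~(~((p1 \/ p2) -> ~p1) -> (p1 -> p1)): Gödel ¬ of 1 = 0 (operand ≠ 0)
  ~p1: Gödel ¬ of 0.94 = 0 (operand ≠ 0)
  (~(~((p1 \/ p2) -> ~p1) -> (p1 -> p1)) /\ ~p1) = min(0, 0) = 0
  Gödel value = 0
Łukasiewicz evaluation:
  (p1 \/ p2) = max(0.94, 0.93) = 0.94
  ~p1: Łukasiewicz ¬ gives 1 − 0.94 = 0.06
  ((p1 \/ p2) -> ~p1): min(1, 1 − 0.94 + 0.06) = 0.12
  ~((p1 \/ p2) -> ~p1): Łukasiewicz ¬ gives 1 − 0.12 = 0.88
  (p1 -> p1): min(1, 1 − 0.94 + 0.94) = 1
  (~((p1 \/ p2) -> ~p1) -> (p1 -> p1)): min(1, 1 − 0.88 + 1) = 1
  ~(~((p1 \/ p2) -> ~p1) -> (p1 -> p1)): Łukasiewicz ¬ gives 1 − 1 = 0
  ~p1: Łukasiewicz ¬ gives 1 − 0.94 = 0.06
  (~(~((p1 \/ p2) -> ~p1) -> (p1 -> p1)) /\ ~p1) = min(0, 0.06) = 0
  Łukasiewicz value = 0
Difference: 0 − 0 = 0.00

0.00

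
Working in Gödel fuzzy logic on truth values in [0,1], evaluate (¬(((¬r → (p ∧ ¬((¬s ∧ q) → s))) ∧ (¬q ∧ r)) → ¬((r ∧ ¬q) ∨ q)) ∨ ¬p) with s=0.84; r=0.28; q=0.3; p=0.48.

¬r: Gödel ¬ of 0.28 = 0 (operand ≠ 0)
¬s: Gödel ¬ of 0.84 = 0 (operand ≠ 0)
(¬s ∧ q) = min(0, 0.3) = 0
((¬s ∧ q) → s): 0 ≤ 0.84, so result = 1
¬((¬s ∧ q) → s): Gödel ¬ of 1 = 0 (operand ≠ 0)
(p ∧ ¬((¬s ∧ q) → s)) = min(0.48, 0) = 0
(¬r → (p ∧ ¬((¬s ∧ q) → s))): 0 ≤ 0, so result = 1
¬q: Gödel ¬ of 0.3 = 0 (operand ≠ 0)
(¬q ∧ r) = min(0, 0.28) = 0
((¬r → (p ∧ ¬((¬s ∧ q) → s))) ∧ (¬q ∧ r)) = min(1, 0) = 0
¬q: Gödel ¬ of 0.3 = 0 (operand ≠ 0)
(r ∧ ¬q) = min(0.28, 0) = 0
((r ∧ ¬q) ∨ q) = max(0, 0.3) = 0.3
¬((r ∧ ¬q) ∨ q): Gödel ¬ of 0.3 = 0 (operand ≠ 0)
(((¬r → (p ∧ ¬((¬s ∧ q) → s))) ∧ (¬q ∧ r)) → ¬((r ∧ ¬q) ∨ q)): 0 ≤ 0, so result = 1
¬(((¬r → (p ∧ ¬((¬s ∧ q) → s))) ∧ (¬q ∧ r)) → ¬((r ∧ ¬q) ∨ q)): Gödel ¬ of 1 = 0 (operand ≠ 0)
¬p: Gödel ¬ of 0.48 = 0 (operand ≠ 0)
(¬(((¬r → (p ∧ ¬((¬s ∧ q) → s))) ∧ (¬q ∧ r)) → ¬((r ∧ ¬q) ∨ q)) ∨ ¬p) = max(0, 0) = 0

0.00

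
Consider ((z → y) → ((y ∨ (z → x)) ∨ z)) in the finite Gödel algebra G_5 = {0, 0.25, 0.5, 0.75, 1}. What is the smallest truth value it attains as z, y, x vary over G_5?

The minimum is attained at z = 0.25, y = 0.25, x = 0:
  (z → y): 0.25 ≤ 0.25, so result = 1
  (z → x): 0.25 > 0, so result = 0
  (y ∨ (z → x)) = max(0.25, 0) = 0.25
  ((y ∨ (z → x)) ∨ z) = max(0.25, 0.25) = 0.25
  ((z → y) → ((y ∨ (z → x)) ∨ z)): 1 > 0.25, so result = 0.25
Checking all 125 assignments confirms none give a value below 0.25.

0.25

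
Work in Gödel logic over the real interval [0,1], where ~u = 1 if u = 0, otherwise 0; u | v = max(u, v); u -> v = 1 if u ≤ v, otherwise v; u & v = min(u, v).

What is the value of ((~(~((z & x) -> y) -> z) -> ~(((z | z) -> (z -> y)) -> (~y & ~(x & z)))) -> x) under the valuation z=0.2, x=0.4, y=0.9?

0.40

(z & x) = min(0.2, 0.4) = 0.2
((z & x) -> y): 0.2 ≤ 0.9, so result = 1
~((z & x) -> y): Gödel ¬ of 1 = 0 (operand ≠ 0)
(~((z & x) -> y) -> z): 0 ≤ 0.2, so result = 1
~(~((z & x) -> y) -> z): Gödel ¬ of 1 = 0 (operand ≠ 0)
(z | z) = max(0.2, 0.2) = 0.2
(z -> y): 0.2 ≤ 0.9, so result = 1
((z | z) -> (z -> y)): 0.2 ≤ 1, so result = 1
~y: Gödel ¬ of 0.9 = 0 (operand ≠ 0)
(x & z) = min(0.4, 0.2) = 0.2
~(x & z): Gödel ¬ of 0.2 = 0 (operand ≠ 0)
(~y & ~(x & z)) = min(0, 0) = 0
(((z | z) -> (z -> y)) -> (~y & ~(x & z))): 1 > 0, so result = 0
~(((z | z) -> (z -> y)) -> (~y & ~(x & z))): Gödel ¬ of 0 = 1 (operand is 0)
(~(~((z & x) -> y) -> z) -> ~(((z | z) -> (z -> y)) -> (~y & ~(x & z)))): 0 ≤ 1, so result = 1
((~(~((z & x) -> y) -> z) -> ~(((z | z) -> (z -> y)) -> (~y & ~(x & z)))) -> x): 1 > 0.4, so result = 0.4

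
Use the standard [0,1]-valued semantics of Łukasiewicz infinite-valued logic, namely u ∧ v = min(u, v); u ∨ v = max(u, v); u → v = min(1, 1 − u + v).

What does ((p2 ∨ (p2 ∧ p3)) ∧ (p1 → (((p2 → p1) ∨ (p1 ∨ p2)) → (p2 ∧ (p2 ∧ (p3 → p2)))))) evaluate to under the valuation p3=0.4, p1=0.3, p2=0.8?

(p2 ∧ p3) = min(0.8, 0.4) = 0.4
(p2 ∨ (p2 ∧ p3)) = max(0.8, 0.4) = 0.8
(p2 → p1): min(1, 1 − 0.8 + 0.3) = 0.5
(p1 ∨ p2) = max(0.3, 0.8) = 0.8
((p2 → p1) ∨ (p1 ∨ p2)) = max(0.5, 0.8) = 0.8
(p3 → p2): min(1, 1 − 0.4 + 0.8) = 1
(p2 ∧ (p3 → p2)) = min(0.8, 1) = 0.8
(p2 ∧ (p2 ∧ (p3 → p2))) = min(0.8, 0.8) = 0.8
(((p2 → p1) ∨ (p1 ∨ p2)) → (p2 ∧ (p2 ∧ (p3 → p2)))): min(1, 1 − 0.8 + 0.8) = 1
(p1 → (((p2 → p1) ∨ (p1 ∨ p2)) → (p2 ∧ (p2 ∧ (p3 → p2))))): min(1, 1 − 0.3 + 1) = 1
((p2 ∨ (p2 ∧ p3)) ∧ (p1 → (((p2 → p1) ∨ (p1 ∨ p2)) → (p2 ∧ (p2 ∧ (p3 → p2)))))) = min(0.8, 1) = 0.8

0.80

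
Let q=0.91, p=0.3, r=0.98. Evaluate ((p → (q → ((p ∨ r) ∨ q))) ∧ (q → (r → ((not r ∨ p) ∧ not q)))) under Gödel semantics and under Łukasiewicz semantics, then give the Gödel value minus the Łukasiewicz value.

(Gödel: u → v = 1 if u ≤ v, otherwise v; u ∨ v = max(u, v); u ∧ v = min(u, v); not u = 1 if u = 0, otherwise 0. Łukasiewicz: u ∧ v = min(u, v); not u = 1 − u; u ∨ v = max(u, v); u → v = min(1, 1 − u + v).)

Gödel evaluation:
  (p ∨ r) = max(0.3, 0.98) = 0.98
  ((p ∨ r) ∨ q) = max(0.98, 0.91) = 0.98
  (q → ((p ∨ r) ∨ q)): 0.91 ≤ 0.98, so result = 1
  (p → (q → ((p ∨ r) ∨ q))): 0.3 ≤ 1, so result = 1
  not r: Gödel ¬ of 0.98 = 0 (operand ≠ 0)
  (not r ∨ p) = max(0, 0.3) = 0.3
  not q: Gödel ¬ of 0.91 = 0 (operand ≠ 0)
  ((not r ∨ p) ∧ not q) = min(0.3, 0) = 0
  (r → ((not r ∨ p) ∧ not q)): 0.98 > 0, so result = 0
  (q → (r → ((not r ∨ p) ∧ not q))): 0.91 > 0, so result = 0
  ((p → (q → ((p ∨ r) ∨ q))) ∧ (q → (r → ((not r ∨ p) ∧ not q)))) = min(1, 0) = 0
  Gödel value = 0
Łukasiewicz evaluation:
  (p ∨ r) = max(0.3, 0.98) = 0.98
  ((p ∨ r) ∨ q) = max(0.98, 0.91) = 0.98
  (q → ((p ∨ r) ∨ q)): min(1, 1 − 0.91 + 0.98) = 1
  (p → (q → ((p ∨ r) ∨ q))): min(1, 1 − 0.3 + 1) = 1
  not r: Łukasiewicz ¬ gives 1 − 0.98 = 0.02
  (not r ∨ p) = max(0.02, 0.3) = 0.3
  not q: Łukasiewicz ¬ gives 1 − 0.91 = 0.09
  ((not r ∨ p) ∧ not q) = min(0.3, 0.09) = 0.09
  (r → ((not r ∨ p) ∧ not q)): min(1, 1 − 0.98 + 0.09) = 0.11
  (q → (r → ((not r ∨ p) ∧ not q))): min(1, 1 − 0.91 + 0.11) = 0.2
  ((p → (q → ((p ∨ r) ∨ q))) ∧ (q → (r → ((not r ∨ p) ∧ not q)))) = min(1, 0.2) = 0.2
  Łukasiewicz value = 0.2
Difference: 0 − 0.2 = -0.20

-0.20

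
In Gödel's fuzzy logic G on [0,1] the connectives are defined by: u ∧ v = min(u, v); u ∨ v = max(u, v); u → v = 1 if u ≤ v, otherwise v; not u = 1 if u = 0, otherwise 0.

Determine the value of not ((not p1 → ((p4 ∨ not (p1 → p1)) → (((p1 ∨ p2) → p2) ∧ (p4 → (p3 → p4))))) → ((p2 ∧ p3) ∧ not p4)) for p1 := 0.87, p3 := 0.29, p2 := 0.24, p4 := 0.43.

1.00

not p1: Gödel ¬ of 0.87 = 0 (operand ≠ 0)
(p1 → p1): 0.87 ≤ 0.87, so result = 1
not (p1 → p1): Gödel ¬ of 1 = 0 (operand ≠ 0)
(p4 ∨ not (p1 → p1)) = max(0.43, 0) = 0.43
(p1 ∨ p2) = max(0.87, 0.24) = 0.87
((p1 ∨ p2) → p2): 0.87 > 0.24, so result = 0.24
(p3 → p4): 0.29 ≤ 0.43, so result = 1
(p4 → (p3 → p4)): 0.43 ≤ 1, so result = 1
(((p1 ∨ p2) → p2) ∧ (p4 → (p3 → p4))) = min(0.24, 1) = 0.24
((p4 ∨ not (p1 → p1)) → (((p1 ∨ p2) → p2) ∧ (p4 → (p3 → p4)))): 0.43 > 0.24, so result = 0.24
(not p1 → ((p4 ∨ not (p1 → p1)) → (((p1 ∨ p2) → p2) ∧ (p4 → (p3 → p4))))): 0 ≤ 0.24, so result = 1
(p2 ∧ p3) = min(0.24, 0.29) = 0.24
not p4: Gödel ¬ of 0.43 = 0 (operand ≠ 0)
((p2 ∧ p3) ∧ not p4) = min(0.24, 0) = 0
((not p1 → ((p4 ∨ not (p1 → p1)) → (((p1 ∨ p2) → p2) ∧ (p4 → (p3 → p4))))) → ((p2 ∧ p3) ∧ not p4)): 1 > 0, so result = 0
not ((not p1 → ((p4 ∨ not (p1 → p1)) → (((p1 ∨ p2) → p2) ∧ (p4 → (p3 → p4))))) → ((p2 ∧ p3) ∧ not p4)): Gödel ¬ of 0 = 1 (operand is 0)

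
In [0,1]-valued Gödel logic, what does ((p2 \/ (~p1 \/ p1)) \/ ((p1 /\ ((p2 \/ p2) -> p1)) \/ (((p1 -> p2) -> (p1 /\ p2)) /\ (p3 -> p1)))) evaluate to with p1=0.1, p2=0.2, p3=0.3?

~p1: Gödel ¬ of 0.1 = 0 (operand ≠ 0)
(~p1 \/ p1) = max(0, 0.1) = 0.1
(p2 \/ (~p1 \/ p1)) = max(0.2, 0.1) = 0.2
(p2 \/ p2) = max(0.2, 0.2) = 0.2
((p2 \/ p2) -> p1): 0.2 > 0.1, so result = 0.1
(p1 /\ ((p2 \/ p2) -> p1)) = min(0.1, 0.1) = 0.1
(p1 -> p2): 0.1 ≤ 0.2, so result = 1
(p1 /\ p2) = min(0.1, 0.2) = 0.1
((p1 -> p2) -> (p1 /\ p2)): 1 > 0.1, so result = 0.1
(p3 -> p1): 0.3 > 0.1, so result = 0.1
(((p1 -> p2) -> (p1 /\ p2)) /\ (p3 -> p1)) = min(0.1, 0.1) = 0.1
((p1 /\ ((p2 \/ p2) -> p1)) \/ (((p1 -> p2) -> (p1 /\ p2)) /\ (p3 -> p1))) = max(0.1, 0.1) = 0.1
((p2 \/ (~p1 \/ p1)) \/ ((p1 /\ ((p2 \/ p2) -> p1)) \/ (((p1 -> p2) -> (p1 /\ p2)) /\ (p3 -> p1)))) = max(0.2, 0.1) = 0.2

0.20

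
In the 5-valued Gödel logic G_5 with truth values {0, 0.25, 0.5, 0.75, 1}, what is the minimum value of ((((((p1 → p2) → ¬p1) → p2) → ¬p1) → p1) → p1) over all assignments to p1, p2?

0.25

The minimum is attained at p1 = 0.25, p2 = 0.25:
  (p1 → p2): 0.25 ≤ 0.25, so result = 1
  ¬p1: Gödel ¬ of 0.25 = 0 (operand ≠ 0)
  ((p1 → p2) → ¬p1): 1 > 0, so result = 0
  (((p1 → p2) → ¬p1) → p2): 0 ≤ 0.25, so result = 1
  ¬p1: Gödel ¬ of 0.25 = 0 (operand ≠ 0)
  ((((p1 → p2) → ¬p1) → p2) → ¬p1): 1 > 0, so result = 0
  (((((p1 → p2) → ¬p1) → p2) → ¬p1) → p1): 0 ≤ 0.25, so result = 1
  ((((((p1 → p2) → ¬p1) → p2) → ¬p1) → p1) → p1): 1 > 0.25, so result = 0.25
Checking all 25 assignments confirms none give a value below 0.25.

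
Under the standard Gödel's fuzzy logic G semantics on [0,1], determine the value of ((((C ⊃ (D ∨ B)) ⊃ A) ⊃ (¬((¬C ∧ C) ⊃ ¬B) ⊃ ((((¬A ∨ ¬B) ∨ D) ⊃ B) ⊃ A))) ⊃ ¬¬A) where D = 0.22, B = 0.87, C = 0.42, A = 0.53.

(D ∨ B) = max(0.22, 0.87) = 0.87
(C ⊃ (D ∨ B)): 0.42 ≤ 0.87, so result = 1
((C ⊃ (D ∨ B)) ⊃ A): 1 > 0.53, so result = 0.53
¬C: Gödel ¬ of 0.42 = 0 (operand ≠ 0)
(¬C ∧ C) = min(0, 0.42) = 0
¬B: Gödel ¬ of 0.87 = 0 (operand ≠ 0)
((¬C ∧ C) ⊃ ¬B): 0 ≤ 0, so result = 1
¬((¬C ∧ C) ⊃ ¬B): Gödel ¬ of 1 = 0 (operand ≠ 0)
¬A: Gödel ¬ of 0.53 = 0 (operand ≠ 0)
¬B: Gödel ¬ of 0.87 = 0 (operand ≠ 0)
(¬A ∨ ¬B) = max(0, 0) = 0
((¬A ∨ ¬B) ∨ D) = max(0, 0.22) = 0.22
(((¬A ∨ ¬B) ∨ D) ⊃ B): 0.22 ≤ 0.87, so result = 1
((((¬A ∨ ¬B) ∨ D) ⊃ B) ⊃ A): 1 > 0.53, so result = 0.53
(¬((¬C ∧ C) ⊃ ¬B) ⊃ ((((¬A ∨ ¬B) ∨ D) ⊃ B) ⊃ A)): 0 ≤ 0.53, so result = 1
(((C ⊃ (D ∨ B)) ⊃ A) ⊃ (¬((¬C ∧ C) ⊃ ¬B) ⊃ ((((¬A ∨ ¬B) ∨ D) ⊃ B) ⊃ A))): 0.53 ≤ 1, so result = 1
¬A: Gödel ¬ of 0.53 = 0 (operand ≠ 0)
¬¬A: Gödel ¬ of 0 = 1 (operand is 0)
((((C ⊃ (D ∨ B)) ⊃ A) ⊃ (¬((¬C ∧ C) ⊃ ¬B) ⊃ ((((¬A ∨ ¬B) ∨ D) ⊃ B) ⊃ A))) ⊃ ¬¬A): 1 ≤ 1, so result = 1

1.00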